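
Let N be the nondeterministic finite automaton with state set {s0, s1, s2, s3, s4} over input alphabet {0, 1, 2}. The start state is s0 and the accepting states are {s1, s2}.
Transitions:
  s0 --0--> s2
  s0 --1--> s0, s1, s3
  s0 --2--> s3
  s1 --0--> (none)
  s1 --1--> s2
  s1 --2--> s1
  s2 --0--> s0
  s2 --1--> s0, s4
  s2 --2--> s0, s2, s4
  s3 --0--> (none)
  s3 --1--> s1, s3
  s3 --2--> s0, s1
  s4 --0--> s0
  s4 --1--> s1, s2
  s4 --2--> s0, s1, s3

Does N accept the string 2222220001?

rejected

Start: {s0}
read 2: {s3}
read 2: {s0, s1}
read 2: {s1, s3}
read 2: {s0, s1}
read 2: {s1, s3}
read 2: {s0, s1}
read 0: {s2}
read 0: {s0}
read 0: {s2}
read 1: {s0, s4}
Reachable ∩ accepting = {} — empty.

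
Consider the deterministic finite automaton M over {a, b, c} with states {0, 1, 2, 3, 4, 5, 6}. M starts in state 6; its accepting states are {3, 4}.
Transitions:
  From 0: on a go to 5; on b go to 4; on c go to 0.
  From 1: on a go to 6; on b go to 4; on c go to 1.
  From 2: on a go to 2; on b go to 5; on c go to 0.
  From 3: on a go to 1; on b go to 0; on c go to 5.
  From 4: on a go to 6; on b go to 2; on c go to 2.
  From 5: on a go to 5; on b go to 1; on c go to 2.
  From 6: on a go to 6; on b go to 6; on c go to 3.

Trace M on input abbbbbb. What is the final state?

6 --a--> 6
6 --b--> 6
6 --b--> 6
6 --b--> 6
6 --b--> 6
6 --b--> 6
6 --b--> 6

6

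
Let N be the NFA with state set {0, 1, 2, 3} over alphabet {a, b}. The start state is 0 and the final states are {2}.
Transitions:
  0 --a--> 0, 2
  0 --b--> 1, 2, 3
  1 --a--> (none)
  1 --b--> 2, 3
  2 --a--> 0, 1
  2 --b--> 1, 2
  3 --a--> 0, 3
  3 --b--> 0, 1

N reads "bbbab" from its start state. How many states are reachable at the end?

4

Start: {0}
read b: {1, 2, 3}
read b: {0, 1, 2, 3}
read b: {0, 1, 2, 3}
read a: {0, 1, 2, 3}
read b: {0, 1, 2, 3}
Final reachable set {0, 1, 2, 3} has 4 states.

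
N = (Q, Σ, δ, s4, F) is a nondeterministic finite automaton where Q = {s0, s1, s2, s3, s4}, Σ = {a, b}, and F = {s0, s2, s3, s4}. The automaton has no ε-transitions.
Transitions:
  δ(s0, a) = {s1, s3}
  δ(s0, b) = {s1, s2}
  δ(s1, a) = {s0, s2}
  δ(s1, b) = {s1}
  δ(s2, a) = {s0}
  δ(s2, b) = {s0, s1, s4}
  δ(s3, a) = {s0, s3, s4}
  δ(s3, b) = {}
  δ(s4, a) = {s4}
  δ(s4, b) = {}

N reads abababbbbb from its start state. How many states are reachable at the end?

0

Start: {s4}
read a: {s4}
read b: {}
The reachable set is empty and stays empty for the remaining 8 symbols.
Final reachable set {} has 0 states.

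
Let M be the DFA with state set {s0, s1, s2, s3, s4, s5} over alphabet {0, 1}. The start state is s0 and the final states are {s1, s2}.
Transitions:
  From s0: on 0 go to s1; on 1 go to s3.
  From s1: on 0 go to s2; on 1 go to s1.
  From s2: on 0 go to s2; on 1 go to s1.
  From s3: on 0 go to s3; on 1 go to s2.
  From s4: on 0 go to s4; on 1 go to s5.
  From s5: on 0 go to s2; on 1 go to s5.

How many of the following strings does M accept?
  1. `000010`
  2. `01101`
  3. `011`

3

`000010`: accepted
`01101`: accepted
`011`: accepted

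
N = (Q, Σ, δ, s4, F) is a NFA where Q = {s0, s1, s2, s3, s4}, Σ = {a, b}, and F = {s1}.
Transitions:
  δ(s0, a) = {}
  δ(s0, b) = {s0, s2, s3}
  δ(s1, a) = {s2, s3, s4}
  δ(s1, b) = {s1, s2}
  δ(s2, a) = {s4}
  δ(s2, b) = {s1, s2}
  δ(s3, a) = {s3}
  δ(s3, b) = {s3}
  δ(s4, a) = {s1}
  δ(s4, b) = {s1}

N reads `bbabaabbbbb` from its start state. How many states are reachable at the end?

3

Start: {s4}
read b: {s1}
read b: {s1, s2}
read a: {s2, s3, s4}
read b: {s1, s2, s3}
read a: {s2, s3, s4}
read a: {s1, s3, s4}
read b: {s1, s2, s3}
read b: {s1, s2, s3}
read b: {s1, s2, s3}
read b: {s1, s2, s3}
read b: {s1, s2, s3}
Final reachable set {s1, s2, s3} has 3 states.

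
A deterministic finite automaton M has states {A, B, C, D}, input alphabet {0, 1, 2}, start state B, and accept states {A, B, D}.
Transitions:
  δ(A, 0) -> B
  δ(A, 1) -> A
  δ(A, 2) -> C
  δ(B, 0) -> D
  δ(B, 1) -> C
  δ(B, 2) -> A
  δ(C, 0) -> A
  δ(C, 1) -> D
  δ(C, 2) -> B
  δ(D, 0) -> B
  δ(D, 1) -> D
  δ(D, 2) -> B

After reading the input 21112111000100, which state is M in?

B

B --2--> A
A --1--> A
A --1--> A
A --1--> A
A --2--> C
C --1--> D
D --1--> D
D --1--> D
D --0--> B
B --0--> D
D --0--> B
B --1--> C
C --0--> A
A --0--> B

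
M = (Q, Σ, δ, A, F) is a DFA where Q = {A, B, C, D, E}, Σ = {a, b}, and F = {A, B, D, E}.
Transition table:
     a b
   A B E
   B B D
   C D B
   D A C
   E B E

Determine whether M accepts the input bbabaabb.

rejected

A --b--> E
E --b--> E
E --a--> B
B --b--> D
D --a--> A
A --a--> B
B --b--> D
D --b--> C
End in state C, which is not an accepting state.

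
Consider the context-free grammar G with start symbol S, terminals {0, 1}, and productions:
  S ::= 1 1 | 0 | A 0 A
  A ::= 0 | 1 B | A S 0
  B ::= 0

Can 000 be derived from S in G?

S ⇒ A0A ⇒ 00A ⇒ 000

yes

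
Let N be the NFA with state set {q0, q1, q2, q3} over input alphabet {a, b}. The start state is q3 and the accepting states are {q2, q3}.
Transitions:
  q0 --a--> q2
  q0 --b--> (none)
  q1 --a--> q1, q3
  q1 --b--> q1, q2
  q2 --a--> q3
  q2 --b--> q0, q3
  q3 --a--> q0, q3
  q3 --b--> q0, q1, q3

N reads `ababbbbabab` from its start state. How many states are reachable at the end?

4

Start: {q3}
read a: {q0, q3}
read b: {q0, q1, q3}
read a: {q0, q1, q2, q3}
read b: {q0, q1, q2, q3}
read b: {q0, q1, q2, q3}
read b: {q0, q1, q2, q3}
read b: {q0, q1, q2, q3}
read a: {q0, q1, q2, q3}
read b: {q0, q1, q2, q3}
read a: {q0, q1, q2, q3}
read b: {q0, q1, q2, q3}
Final reachable set {q0, q1, q2, q3} has 4 states.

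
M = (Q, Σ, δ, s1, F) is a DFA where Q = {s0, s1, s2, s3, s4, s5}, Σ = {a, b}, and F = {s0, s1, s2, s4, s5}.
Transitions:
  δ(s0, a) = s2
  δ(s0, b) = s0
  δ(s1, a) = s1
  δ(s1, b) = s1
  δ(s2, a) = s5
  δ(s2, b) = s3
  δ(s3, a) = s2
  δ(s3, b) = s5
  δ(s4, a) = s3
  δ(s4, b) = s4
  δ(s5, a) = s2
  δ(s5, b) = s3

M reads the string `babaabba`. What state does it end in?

s1

s1 --b--> s1
s1 --a--> s1
s1 --b--> s1
s1 --a--> s1
s1 --a--> s1
s1 --b--> s1
s1 --b--> s1
s1 --a--> s1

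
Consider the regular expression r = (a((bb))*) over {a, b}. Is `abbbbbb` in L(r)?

Split as a·bbbbbb: a matches a and ((bb))* matches bbbbbb.

yes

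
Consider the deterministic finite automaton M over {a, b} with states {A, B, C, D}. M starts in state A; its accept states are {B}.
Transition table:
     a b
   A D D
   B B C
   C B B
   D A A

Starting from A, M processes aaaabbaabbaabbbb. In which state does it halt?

A --a--> D
D --a--> A
A --a--> D
D --a--> A
A --b--> D
D --b--> A
A --a--> D
D --a--> A
A --b--> D
D --b--> A
A --a--> D
D --a--> A
A --b--> D
D --b--> A
A --b--> D
D --b--> A

A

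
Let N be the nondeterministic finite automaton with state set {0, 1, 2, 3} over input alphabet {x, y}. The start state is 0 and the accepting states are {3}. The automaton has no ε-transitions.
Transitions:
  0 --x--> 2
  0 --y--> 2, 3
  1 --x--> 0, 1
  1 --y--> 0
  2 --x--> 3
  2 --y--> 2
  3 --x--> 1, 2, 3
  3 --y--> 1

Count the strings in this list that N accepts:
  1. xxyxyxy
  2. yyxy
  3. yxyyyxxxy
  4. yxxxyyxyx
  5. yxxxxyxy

4

xxyxyxy: rejected
yyxy: accepted
yxyyyxxxy: accepted
yxxxyyxyx: accepted
yxxxxyxy: accepted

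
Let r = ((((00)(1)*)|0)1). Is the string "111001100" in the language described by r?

No split of 111001100 into u·v has (((00)(1)*)|0) matching u and 1 matching v.

no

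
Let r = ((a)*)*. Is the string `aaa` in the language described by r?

Split into 3 pieces a · a · a; each matches (a)*.

yes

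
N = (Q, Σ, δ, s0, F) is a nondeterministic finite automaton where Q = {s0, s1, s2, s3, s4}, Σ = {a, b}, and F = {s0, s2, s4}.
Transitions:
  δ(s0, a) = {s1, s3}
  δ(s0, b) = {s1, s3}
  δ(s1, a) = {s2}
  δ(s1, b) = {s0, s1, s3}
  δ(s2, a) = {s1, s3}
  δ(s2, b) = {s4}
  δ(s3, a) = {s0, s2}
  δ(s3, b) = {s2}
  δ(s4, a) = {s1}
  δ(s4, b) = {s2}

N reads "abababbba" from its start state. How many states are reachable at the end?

4

Start: {s0}
read a: {s1, s3}
read b: {s0, s1, s2, s3}
read a: {s0, s1, s2, s3}
read b: {s0, s1, s2, s3, s4}
read a: {s0, s1, s2, s3}
read b: {s0, s1, s2, s3, s4}
read b: {s0, s1, s2, s3, s4}
read b: {s0, s1, s2, s3, s4}
read a: {s0, s1, s2, s3}
Final reachable set {s0, s1, s2, s3} has 4 states.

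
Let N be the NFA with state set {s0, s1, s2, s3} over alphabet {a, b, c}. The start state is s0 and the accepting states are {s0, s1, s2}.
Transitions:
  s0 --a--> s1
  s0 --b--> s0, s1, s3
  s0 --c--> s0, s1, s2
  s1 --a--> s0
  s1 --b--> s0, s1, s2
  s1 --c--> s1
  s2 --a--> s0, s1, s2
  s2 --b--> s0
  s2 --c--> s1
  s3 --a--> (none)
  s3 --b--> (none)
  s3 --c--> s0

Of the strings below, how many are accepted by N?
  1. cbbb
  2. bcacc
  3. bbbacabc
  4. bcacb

4

cbbb: accepted
bcacc: accepted
bbbacabc: accepted
bcacb: accepted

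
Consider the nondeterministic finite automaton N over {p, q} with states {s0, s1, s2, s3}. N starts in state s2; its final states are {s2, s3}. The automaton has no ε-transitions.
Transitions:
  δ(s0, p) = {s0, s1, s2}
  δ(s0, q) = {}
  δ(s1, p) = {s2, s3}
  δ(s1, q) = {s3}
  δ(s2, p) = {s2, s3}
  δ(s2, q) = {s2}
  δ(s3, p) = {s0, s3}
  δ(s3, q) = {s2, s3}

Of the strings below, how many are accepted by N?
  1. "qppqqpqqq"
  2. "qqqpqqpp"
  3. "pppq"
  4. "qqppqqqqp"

"qppqqpqqq": accepted
"qqqpqqpp": accepted
"pppq": accepted
"qqppqqqqp": accepted

4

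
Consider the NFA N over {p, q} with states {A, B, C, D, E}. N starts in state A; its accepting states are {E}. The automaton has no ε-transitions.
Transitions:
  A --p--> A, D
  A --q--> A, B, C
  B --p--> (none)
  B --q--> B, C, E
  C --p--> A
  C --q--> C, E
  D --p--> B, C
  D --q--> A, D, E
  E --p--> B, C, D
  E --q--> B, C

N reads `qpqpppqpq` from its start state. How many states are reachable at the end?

Start: {A}
read q: {A, B, C}
read p: {A, D}
read q: {A, B, C, D, E}
read p: {A, B, C, D}
read p: {A, B, C, D}
read p: {A, B, C, D}
read q: {A, B, C, D, E}
read p: {A, B, C, D}
read q: {A, B, C, D, E}
Final reachable set {A, B, C, D, E} has 5 states.

5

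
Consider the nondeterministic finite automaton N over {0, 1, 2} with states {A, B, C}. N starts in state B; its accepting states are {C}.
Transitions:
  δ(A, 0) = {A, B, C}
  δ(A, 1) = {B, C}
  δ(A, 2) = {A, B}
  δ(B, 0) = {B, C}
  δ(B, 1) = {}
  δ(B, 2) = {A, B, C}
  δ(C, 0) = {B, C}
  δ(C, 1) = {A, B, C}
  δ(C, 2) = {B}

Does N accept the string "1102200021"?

Start: {B}
read 1: {}
The reachable set is empty and stays empty for the remaining 9 symbols.
Reachable ∩ accepting = {} — empty.

rejected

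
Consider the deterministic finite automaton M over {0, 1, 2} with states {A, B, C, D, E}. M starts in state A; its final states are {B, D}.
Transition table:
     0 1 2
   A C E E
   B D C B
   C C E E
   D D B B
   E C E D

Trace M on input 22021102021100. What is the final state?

A --2--> E
E --2--> D
D --0--> D
D --2--> B
B --1--> C
C --1--> E
E --0--> C
C --2--> E
E --0--> C
C --2--> E
E --1--> E
E --1--> E
E --0--> C
C --0--> C

C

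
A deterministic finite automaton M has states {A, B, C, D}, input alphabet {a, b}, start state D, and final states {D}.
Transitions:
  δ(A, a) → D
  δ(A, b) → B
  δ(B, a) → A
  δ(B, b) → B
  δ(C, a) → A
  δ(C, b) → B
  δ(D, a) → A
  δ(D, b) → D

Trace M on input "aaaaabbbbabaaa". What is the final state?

A

D --a--> A
A --a--> D
D --a--> A
A --a--> D
D --a--> A
A --b--> B
B --b--> B
B --b--> B
B --b--> B
B --a--> A
A --b--> B
B --a--> A
A --a--> D
D --a--> A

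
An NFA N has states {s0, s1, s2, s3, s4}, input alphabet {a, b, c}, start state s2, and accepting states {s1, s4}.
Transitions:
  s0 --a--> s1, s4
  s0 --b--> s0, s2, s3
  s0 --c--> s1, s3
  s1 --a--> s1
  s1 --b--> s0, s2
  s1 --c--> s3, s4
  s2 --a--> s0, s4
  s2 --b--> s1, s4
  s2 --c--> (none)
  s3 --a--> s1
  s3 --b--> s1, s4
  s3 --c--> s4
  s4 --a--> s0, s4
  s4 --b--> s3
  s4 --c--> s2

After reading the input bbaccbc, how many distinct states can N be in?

Start: {s2}
read b: {s1, s4}
read b: {s0, s2, s3}
read a: {s0, s1, s4}
read c: {s1, s2, s3, s4}
read c: {s2, s3, s4}
read b: {s1, s3, s4}
read c: {s2, s3, s4}
Final reachable set {s2, s3, s4} has 3 states.

3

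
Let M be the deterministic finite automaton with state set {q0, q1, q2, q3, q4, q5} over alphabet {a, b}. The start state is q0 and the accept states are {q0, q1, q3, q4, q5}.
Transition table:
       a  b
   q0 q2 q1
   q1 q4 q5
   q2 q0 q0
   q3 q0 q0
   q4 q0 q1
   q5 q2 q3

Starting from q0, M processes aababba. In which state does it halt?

q2

q0 --a--> q2
q2 --a--> q0
q0 --b--> q1
q1 --a--> q4
q4 --b--> q1
q1 --b--> q5
q5 --a--> q2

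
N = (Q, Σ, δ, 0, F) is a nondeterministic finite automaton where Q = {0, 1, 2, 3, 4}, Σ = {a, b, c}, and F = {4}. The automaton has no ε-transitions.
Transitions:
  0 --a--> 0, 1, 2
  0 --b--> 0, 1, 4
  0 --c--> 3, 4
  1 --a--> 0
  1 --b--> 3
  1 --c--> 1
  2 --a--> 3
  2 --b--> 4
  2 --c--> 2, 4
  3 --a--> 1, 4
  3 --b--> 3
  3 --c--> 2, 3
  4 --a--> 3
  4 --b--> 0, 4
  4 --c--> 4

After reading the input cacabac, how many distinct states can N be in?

Start: {0}
read c: {3, 4}
read a: {1, 3, 4}
read c: {1, 2, 3, 4}
read a: {0, 1, 3, 4}
read b: {0, 1, 3, 4}
read a: {0, 1, 2, 3, 4}
read c: {1, 2, 3, 4}
Final reachable set {1, 2, 3, 4} has 4 states.

4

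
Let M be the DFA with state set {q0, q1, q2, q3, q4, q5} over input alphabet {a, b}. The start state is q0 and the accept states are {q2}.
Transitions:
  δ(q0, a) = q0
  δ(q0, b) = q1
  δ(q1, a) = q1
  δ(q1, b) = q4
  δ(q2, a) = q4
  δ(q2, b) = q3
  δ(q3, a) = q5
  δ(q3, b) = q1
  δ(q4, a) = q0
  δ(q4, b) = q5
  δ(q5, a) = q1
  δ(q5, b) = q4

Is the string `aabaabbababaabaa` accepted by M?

q0 --a--> q0
q0 --a--> q0
q0 --b--> q1
q1 --a--> q1
q1 --a--> q1
q1 --b--> q4
q4 --b--> q5
q5 --a--> q1
q1 --b--> q4
q4 --a--> q0
q0 --b--> q1
q1 --a--> q1
q1 --a--> q1
q1 --b--> q4
q4 --a--> q0
q0 --a--> q0
End in state q0, which is not an accepting state.

rejected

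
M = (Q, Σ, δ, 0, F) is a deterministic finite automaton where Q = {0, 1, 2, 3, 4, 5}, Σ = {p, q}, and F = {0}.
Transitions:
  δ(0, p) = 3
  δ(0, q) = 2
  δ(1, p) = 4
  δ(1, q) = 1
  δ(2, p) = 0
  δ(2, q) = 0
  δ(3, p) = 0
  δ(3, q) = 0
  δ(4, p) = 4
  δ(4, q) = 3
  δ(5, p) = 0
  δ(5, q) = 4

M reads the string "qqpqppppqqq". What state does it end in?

2

0 --q--> 2
2 --q--> 0
0 --p--> 3
3 --q--> 0
0 --p--> 3
3 --p--> 0
0 --p--> 3
3 --p--> 0
0 --q--> 2
2 --q--> 0
0 --q--> 2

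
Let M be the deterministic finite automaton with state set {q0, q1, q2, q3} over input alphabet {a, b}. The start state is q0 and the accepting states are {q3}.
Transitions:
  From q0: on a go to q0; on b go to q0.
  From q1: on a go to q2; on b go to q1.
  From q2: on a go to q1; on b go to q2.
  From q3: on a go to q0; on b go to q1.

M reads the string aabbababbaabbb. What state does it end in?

q0

q0 --a--> q0
q0 --a--> q0
q0 --b--> q0
q0 --b--> q0
q0 --a--> q0
q0 --b--> q0
q0 --a--> q0
q0 --b--> q0
q0 --b--> q0
q0 --a--> q0
q0 --a--> q0
q0 --b--> q0
q0 --b--> q0
q0 --b--> q0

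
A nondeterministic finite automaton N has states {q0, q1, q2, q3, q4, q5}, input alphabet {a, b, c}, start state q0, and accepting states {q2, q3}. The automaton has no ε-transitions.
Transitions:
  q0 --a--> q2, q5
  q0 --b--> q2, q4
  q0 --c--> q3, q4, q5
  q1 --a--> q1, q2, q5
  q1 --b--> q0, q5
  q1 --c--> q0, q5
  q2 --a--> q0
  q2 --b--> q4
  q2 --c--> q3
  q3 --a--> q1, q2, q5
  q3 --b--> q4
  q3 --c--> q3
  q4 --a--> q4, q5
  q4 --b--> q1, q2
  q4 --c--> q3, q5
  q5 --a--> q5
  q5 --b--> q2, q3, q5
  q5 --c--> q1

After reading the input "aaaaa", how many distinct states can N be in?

Start: {q0}
read a: {q2, q5}
read a: {q0, q5}
read a: {q2, q5}
read a: {q0, q5}
read a: {q2, q5}
Final reachable set {q2, q5} has 2 states.

2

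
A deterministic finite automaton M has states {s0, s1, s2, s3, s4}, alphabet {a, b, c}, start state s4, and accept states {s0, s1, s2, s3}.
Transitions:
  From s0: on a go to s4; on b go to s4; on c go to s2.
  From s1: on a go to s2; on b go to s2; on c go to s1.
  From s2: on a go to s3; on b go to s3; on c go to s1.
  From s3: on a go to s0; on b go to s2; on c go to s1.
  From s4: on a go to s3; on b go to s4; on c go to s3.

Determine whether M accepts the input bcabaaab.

rejected

s4 --b--> s4
s4 --c--> s3
s3 --a--> s0
s0 --b--> s4
s4 --a--> s3
s3 --a--> s0
s0 --a--> s4
s4 --b--> s4
End in state s4, which is not an accepting state.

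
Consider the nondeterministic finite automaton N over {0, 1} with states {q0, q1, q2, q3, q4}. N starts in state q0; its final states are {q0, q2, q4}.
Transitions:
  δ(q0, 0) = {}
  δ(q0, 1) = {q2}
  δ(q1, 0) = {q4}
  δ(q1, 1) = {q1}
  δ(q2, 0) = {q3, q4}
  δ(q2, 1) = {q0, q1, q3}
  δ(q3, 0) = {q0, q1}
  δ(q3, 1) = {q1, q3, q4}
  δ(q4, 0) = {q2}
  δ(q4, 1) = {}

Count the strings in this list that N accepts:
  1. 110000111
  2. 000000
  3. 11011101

110000111: accepted
000000: rejected
11011101: accepted

2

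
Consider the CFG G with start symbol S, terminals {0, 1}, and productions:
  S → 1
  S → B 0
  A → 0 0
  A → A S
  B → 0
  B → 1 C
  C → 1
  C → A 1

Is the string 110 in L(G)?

yes

S ⇒ B0 ⇒ 1C0 ⇒ 110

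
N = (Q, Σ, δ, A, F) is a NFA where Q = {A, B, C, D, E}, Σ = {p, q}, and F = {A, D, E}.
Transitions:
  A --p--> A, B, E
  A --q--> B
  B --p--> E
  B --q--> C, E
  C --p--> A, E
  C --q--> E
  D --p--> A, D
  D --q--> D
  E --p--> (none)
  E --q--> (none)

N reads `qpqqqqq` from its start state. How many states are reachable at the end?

Start: {A}
read q: {B}
read p: {E}
read q: {}
The reachable set is empty and stays empty for the remaining 4 symbols.
Final reachable set {} has 0 states.

0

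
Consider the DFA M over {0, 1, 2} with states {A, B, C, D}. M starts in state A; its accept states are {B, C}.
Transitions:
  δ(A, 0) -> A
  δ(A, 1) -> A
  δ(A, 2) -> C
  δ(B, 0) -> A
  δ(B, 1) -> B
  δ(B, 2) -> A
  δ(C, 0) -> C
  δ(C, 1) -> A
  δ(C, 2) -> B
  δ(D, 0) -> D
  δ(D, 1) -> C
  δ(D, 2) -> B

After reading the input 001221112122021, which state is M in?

A --0--> A
A --0--> A
A --1--> A
A --2--> C
C --2--> B
B --1--> B
B --1--> B
B --1--> B
B --2--> A
A --1--> A
A --2--> C
C --2--> B
B --0--> A
A --2--> C
C --1--> A

A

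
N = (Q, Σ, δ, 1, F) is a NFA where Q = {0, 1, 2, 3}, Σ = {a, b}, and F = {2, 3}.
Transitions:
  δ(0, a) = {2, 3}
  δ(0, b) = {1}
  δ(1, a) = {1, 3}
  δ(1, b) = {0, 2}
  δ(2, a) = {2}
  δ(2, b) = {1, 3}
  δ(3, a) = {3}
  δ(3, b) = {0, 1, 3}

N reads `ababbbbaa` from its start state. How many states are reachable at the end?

3

Start: {1}
read a: {1, 3}
read b: {0, 1, 2, 3}
read a: {1, 2, 3}
read b: {0, 1, 2, 3}
read b: {0, 1, 2, 3}
read b: {0, 1, 2, 3}
read b: {0, 1, 2, 3}
read a: {1, 2, 3}
read a: {1, 2, 3}
Final reachable set {1, 2, 3} has 3 states.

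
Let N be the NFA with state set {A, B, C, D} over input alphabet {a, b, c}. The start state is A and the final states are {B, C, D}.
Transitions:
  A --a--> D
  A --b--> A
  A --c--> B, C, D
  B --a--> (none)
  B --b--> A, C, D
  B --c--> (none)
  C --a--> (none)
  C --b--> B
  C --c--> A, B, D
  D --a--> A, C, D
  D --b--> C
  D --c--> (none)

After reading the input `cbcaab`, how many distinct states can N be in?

Start: {A}
read c: {B, C, D}
read b: {A, B, C, D}
read c: {A, B, C, D}
read a: {A, C, D}
read a: {A, C, D}
read b: {A, B, C}
Final reachable set {A, B, C} has 3 states.

3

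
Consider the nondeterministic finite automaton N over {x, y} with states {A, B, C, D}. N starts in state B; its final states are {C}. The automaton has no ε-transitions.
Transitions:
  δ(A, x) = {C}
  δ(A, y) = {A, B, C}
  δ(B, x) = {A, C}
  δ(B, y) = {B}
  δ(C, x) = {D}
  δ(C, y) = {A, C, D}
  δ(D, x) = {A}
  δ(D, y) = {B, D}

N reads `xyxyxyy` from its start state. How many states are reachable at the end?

4

Start: {B}
read x: {A, C}
read y: {A, B, C, D}
read x: {A, C, D}
read y: {A, B, C, D}
read x: {A, C, D}
read y: {A, B, C, D}
read y: {A, B, C, D}
Final reachable set {A, B, C, D} has 4 states.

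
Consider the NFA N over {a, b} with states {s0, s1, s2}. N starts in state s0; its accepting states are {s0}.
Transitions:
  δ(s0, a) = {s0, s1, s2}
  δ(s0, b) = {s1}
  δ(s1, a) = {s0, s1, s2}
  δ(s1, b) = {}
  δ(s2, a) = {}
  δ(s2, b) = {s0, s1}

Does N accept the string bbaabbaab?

Start: {s0}
read b: {s1}
read b: {}
The reachable set is empty and stays empty for the remaining 7 symbols.
Reachable ∩ accepting = {} — empty.

rejected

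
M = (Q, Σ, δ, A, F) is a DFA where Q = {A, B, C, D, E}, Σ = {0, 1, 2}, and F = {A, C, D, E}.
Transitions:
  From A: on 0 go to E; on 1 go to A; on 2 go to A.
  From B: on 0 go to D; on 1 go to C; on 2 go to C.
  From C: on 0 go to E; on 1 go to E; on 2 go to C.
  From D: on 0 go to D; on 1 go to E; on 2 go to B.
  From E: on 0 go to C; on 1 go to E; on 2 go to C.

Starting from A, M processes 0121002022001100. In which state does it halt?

A --0--> E
E --1--> E
E --2--> C
C --1--> E
E --0--> C
C --0--> E
E --2--> C
C --0--> E
E --2--> C
C --2--> C
C --0--> E
E --0--> C
C --1--> E
E --1--> E
E --0--> C
C --0--> E

E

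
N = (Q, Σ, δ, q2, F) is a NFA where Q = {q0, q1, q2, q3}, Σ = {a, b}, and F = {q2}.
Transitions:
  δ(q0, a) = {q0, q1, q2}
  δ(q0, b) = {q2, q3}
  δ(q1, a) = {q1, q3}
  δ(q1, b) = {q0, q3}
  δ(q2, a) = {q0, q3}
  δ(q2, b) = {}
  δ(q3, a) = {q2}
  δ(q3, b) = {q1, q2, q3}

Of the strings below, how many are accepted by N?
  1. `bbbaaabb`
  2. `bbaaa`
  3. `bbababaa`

0

`bbbaaabb`: rejected
`bbaaa`: rejected
`bbababaa`: rejected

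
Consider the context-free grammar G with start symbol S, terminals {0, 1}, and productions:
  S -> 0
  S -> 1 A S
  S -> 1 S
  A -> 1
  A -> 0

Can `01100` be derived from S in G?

no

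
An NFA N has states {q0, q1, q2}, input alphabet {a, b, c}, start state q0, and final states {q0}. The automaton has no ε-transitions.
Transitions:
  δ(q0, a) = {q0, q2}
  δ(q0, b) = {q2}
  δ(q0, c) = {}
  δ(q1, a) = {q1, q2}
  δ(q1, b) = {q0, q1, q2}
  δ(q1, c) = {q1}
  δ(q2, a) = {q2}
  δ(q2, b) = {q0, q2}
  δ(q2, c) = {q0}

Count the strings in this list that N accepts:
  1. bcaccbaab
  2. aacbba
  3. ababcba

1

bcaccbaab: rejected
aacbba: accepted
ababcba: rejected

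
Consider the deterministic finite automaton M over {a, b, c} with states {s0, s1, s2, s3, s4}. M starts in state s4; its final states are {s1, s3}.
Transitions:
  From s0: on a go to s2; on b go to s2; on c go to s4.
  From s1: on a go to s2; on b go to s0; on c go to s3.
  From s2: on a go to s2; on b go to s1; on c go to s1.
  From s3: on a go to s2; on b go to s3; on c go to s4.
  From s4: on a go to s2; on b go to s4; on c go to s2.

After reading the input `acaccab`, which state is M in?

s4 --a--> s2
s2 --c--> s1
s1 --a--> s2
s2 --c--> s1
s1 --c--> s3
s3 --a--> s2
s2 --b--> s1

s1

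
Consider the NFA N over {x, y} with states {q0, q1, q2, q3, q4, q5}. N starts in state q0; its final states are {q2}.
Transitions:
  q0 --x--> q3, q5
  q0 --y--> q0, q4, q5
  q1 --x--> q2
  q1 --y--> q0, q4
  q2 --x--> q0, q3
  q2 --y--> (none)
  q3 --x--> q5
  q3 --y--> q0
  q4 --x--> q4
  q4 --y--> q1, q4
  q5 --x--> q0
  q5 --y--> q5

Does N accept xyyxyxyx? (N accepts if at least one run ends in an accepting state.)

Start: {q0}
read x: {q3, q5}
read y: {q0, q5}
read y: {q0, q4, q5}
read x: {q0, q3, q4, q5}
read y: {q0, q1, q4, q5}
read x: {q0, q2, q3, q4, q5}
read y: {q0, q1, q4, q5}
read x: {q0, q2, q3, q4, q5}
Reachable ∩ accepting = {q2} — nonempty.

accepted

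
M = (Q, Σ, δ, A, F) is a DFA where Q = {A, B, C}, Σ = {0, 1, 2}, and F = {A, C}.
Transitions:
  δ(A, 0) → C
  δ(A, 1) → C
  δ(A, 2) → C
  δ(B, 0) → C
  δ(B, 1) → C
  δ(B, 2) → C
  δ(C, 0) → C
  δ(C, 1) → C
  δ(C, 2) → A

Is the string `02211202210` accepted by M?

accepted

A --0--> C
C --2--> A
A --2--> C
C --1--> C
C --1--> C
C --2--> A
A --0--> C
C --2--> A
A --2--> C
C --1--> C
C --0--> C
End in state C, which is an accepting state.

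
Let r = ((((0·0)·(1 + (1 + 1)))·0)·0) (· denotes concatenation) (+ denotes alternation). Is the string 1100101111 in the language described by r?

no

No split of 1100101111 into u·v has (((0·0)·(1+(1+1)))·0) matching u and 0 matching v.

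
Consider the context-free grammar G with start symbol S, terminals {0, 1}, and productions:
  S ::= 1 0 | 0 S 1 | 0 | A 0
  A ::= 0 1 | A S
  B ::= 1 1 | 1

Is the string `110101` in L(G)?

no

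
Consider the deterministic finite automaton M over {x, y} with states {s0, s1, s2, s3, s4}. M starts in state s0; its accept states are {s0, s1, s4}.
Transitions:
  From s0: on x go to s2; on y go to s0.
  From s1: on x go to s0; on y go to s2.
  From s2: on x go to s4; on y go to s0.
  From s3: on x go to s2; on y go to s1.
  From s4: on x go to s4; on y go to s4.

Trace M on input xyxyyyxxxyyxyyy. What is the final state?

s0 --x--> s2
s2 --y--> s0
s0 --x--> s2
s2 --y--> s0
s0 --y--> s0
s0 --y--> s0
s0 --x--> s2
s2 --x--> s4
s4 --x--> s4
s4 --y--> s4
s4 --y--> s4
s4 --x--> s4
s4 --y--> s4
s4 --y--> s4
s4 --y--> s4

s4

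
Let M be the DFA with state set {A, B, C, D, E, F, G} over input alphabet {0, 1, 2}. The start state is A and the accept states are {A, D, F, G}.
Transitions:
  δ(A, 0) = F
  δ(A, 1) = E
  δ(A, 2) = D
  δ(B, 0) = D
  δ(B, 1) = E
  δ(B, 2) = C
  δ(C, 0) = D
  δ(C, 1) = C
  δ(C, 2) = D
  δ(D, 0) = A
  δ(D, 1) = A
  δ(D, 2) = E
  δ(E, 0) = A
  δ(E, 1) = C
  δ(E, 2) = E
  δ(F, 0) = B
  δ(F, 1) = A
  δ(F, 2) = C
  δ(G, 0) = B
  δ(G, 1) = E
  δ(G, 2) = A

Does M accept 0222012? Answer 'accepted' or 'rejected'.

rejected

A --0--> F
F --2--> C
C --2--> D
D --2--> E
E --0--> A
A --1--> E
E --2--> E
End in state E, which is not an accepting state.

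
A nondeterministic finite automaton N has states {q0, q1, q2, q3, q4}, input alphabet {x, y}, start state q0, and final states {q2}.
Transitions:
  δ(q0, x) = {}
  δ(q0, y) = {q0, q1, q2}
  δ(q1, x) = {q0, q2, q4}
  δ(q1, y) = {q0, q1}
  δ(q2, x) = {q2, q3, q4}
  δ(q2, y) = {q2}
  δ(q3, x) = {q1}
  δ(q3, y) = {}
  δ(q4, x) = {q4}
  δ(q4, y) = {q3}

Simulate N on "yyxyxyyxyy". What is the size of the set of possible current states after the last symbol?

3

Start: {q0}
read y: {q0, q1, q2}
read y: {q0, q1, q2}
read x: {q0, q2, q3, q4}
read y: {q0, q1, q2, q3}
read x: {q0, q1, q2, q3, q4}
read y: {q0, q1, q2, q3}
read y: {q0, q1, q2}
read x: {q0, q2, q3, q4}
read y: {q0, q1, q2, q3}
read y: {q0, q1, q2}
Final reachable set {q0, q1, q2} has 3 states.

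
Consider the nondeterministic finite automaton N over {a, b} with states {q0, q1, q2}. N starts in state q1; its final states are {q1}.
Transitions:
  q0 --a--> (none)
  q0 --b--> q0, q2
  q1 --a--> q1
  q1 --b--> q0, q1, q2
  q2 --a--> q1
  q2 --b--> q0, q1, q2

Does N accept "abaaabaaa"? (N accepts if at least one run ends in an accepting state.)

Start: {q1}
read a: {q1}
read b: {q0, q1, q2}
read a: {q1}
read a: {q1}
read a: {q1}
read b: {q0, q1, q2}
read a: {q1}
read a: {q1}
read a: {q1}
Reachable ∩ accepting = {q1} — nonempty.

accepted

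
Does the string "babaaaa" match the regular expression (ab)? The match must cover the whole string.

No split of babaaaa into u·v has a matching u and b matching v.

no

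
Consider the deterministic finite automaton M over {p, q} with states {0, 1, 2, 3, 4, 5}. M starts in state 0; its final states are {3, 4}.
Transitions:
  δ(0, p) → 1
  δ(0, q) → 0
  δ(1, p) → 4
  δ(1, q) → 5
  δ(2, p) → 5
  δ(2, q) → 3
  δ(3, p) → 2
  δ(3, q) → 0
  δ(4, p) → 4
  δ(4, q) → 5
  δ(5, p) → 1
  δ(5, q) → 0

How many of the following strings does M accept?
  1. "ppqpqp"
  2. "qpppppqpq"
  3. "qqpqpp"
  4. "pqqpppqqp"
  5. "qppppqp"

"ppqpqp": rejected
"qpppppqpq": rejected
"qqpqpp": accepted
"pqqpppqqp": rejected
"qppppqp": rejected

1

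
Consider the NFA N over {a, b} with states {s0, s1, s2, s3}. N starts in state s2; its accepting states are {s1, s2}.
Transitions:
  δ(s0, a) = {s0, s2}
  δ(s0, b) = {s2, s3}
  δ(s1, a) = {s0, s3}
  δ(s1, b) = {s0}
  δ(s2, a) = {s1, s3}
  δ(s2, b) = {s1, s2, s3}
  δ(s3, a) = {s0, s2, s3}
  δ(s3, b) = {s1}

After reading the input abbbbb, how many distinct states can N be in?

Start: {s2}
read a: {s1, s3}
read b: {s0, s1}
read b: {s0, s2, s3}
read b: {s1, s2, s3}
read b: {s0, s1, s2, s3}
read b: {s0, s1, s2, s3}
Final reachable set {s0, s1, s2, s3} has 4 states.

4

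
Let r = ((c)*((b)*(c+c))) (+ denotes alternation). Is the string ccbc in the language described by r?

yes

Split as cc·bc: (c)* matches cc and ((b)*(c+c)) matches bc.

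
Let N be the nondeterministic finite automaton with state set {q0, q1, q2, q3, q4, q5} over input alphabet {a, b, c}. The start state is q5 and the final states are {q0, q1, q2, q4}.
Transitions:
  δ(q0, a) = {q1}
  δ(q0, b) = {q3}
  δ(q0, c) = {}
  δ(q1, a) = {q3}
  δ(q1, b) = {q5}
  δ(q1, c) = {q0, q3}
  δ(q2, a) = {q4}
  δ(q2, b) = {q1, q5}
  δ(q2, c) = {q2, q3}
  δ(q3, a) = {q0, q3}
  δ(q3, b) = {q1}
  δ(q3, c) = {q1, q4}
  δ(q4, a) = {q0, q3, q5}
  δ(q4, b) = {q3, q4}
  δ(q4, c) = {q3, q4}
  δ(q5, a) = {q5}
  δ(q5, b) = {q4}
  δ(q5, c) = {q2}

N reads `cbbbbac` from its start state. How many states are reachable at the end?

Start: {q5}
read c: {q2}
read b: {q1, q5}
read b: {q4, q5}
read b: {q3, q4}
read b: {q1, q3, q4}
read a: {q0, q3, q5}
read c: {q1, q2, q4}
Final reachable set {q1, q2, q4} has 3 states.

3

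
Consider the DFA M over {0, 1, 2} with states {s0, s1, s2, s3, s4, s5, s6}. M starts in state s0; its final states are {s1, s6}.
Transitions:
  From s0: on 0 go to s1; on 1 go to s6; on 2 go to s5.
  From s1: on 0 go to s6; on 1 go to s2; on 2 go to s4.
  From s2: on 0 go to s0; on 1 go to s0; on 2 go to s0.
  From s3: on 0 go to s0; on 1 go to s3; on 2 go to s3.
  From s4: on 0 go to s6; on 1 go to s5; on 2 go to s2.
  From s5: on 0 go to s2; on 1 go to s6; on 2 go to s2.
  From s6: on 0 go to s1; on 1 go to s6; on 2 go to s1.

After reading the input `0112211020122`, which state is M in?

s4

s0 --0--> s1
s1 --1--> s2
s2 --1--> s0
s0 --2--> s5
s5 --2--> s2
s2 --1--> s0
s0 --1--> s6
s6 --0--> s1
s1 --2--> s4
s4 --0--> s6
s6 --1--> s6
s6 --2--> s1
s1 --2--> s4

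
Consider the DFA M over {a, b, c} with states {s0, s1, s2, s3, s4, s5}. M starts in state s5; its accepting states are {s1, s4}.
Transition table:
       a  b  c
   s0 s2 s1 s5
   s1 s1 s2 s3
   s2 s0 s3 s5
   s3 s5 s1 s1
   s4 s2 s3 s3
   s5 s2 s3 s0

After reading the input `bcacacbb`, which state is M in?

s5 --b--> s3
s3 --c--> s1
s1 --a--> s1
s1 --c--> s3
s3 --a--> s5
s5 --c--> s0
s0 --b--> s1
s1 --b--> s2

s2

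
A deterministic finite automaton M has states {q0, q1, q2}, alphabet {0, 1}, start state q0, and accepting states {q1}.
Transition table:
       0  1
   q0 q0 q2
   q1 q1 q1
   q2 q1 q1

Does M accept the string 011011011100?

q0 --0--> q0
q0 --1--> q2
q2 --1--> q1
q1 --0--> q1
q1 --1--> q1
q1 --1--> q1
q1 --0--> q1
q1 --1--> q1
q1 --1--> q1
q1 --1--> q1
q1 --0--> q1
q1 --0--> q1
End in state q1, which is an accepting state.

accepted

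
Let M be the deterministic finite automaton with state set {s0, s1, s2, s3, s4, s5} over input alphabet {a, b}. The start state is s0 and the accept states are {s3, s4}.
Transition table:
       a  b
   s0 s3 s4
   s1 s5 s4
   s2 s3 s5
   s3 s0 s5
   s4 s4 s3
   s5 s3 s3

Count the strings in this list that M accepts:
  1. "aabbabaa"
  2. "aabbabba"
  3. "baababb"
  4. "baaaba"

"aabbabaa": accepted
"aabbabba": rejected
"baababb": accepted
"baaaba": rejected

2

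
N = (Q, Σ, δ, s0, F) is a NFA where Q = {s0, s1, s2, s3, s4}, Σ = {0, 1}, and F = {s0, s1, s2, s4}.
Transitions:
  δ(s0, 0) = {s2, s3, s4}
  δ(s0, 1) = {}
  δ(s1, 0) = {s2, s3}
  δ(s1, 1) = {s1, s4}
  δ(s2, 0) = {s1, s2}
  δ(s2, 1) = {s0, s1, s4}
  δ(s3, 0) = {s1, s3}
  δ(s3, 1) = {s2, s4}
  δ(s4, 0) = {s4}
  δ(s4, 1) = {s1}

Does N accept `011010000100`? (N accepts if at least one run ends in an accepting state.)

Start: {s0}
read 0: {s2, s3, s4}
read 1: {s0, s1, s2, s4}
read 1: {s0, s1, s4}
read 0: {s2, s3, s4}
read 1: {s0, s1, s2, s4}
read 0: {s1, s2, s3, s4}
read 0: {s1, s2, s3, s4}
read 0: {s1, s2, s3, s4}
read 0: {s1, s2, s3, s4}
read 1: {s0, s1, s2, s4}
read 0: {s1, s2, s3, s4}
read 0: {s1, s2, s3, s4}
Reachable ∩ accepting = {s1, s2, s4} — nonempty.

accepted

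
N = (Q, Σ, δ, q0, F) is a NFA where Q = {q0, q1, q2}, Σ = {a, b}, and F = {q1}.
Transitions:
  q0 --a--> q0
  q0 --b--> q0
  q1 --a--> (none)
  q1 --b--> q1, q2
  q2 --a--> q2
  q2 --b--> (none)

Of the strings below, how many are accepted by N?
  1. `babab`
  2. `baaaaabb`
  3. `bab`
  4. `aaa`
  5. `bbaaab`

`babab`: rejected
`baaaaabb`: rejected
`bab`: rejected
`aaa`: rejected
`bbaaab`: rejected

0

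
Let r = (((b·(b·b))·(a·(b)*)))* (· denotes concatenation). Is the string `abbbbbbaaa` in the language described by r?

no

abbbbbbaaa cannot be split into zero or more pieces each matching ((b·(b·b))·(a·(b)*)).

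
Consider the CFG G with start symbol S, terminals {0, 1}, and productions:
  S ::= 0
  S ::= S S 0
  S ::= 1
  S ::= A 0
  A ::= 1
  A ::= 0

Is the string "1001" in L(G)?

no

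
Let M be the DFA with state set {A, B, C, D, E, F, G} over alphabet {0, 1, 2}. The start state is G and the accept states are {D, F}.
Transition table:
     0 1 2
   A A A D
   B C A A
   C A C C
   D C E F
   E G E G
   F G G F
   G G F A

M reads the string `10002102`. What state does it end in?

D

G --1--> F
F --0--> G
G --0--> G
G --0--> G
G --2--> A
A --1--> A
A --0--> A
A --2--> D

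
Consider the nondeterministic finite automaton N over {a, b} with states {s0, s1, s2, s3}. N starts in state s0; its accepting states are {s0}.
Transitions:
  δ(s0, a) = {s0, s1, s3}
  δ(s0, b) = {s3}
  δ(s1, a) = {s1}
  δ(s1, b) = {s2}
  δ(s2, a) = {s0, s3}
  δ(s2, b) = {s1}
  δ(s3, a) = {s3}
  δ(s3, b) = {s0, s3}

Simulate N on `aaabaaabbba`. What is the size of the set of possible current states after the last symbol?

3

Start: {s0}
read a: {s0, s1, s3}
read a: {s0, s1, s3}
read a: {s0, s1, s3}
read b: {s0, s2, s3}
read a: {s0, s1, s3}
read a: {s0, s1, s3}
read a: {s0, s1, s3}
read b: {s0, s2, s3}
read b: {s0, s1, s3}
read b: {s0, s2, s3}
read a: {s0, s1, s3}
Final reachable set {s0, s1, s3} has 3 states.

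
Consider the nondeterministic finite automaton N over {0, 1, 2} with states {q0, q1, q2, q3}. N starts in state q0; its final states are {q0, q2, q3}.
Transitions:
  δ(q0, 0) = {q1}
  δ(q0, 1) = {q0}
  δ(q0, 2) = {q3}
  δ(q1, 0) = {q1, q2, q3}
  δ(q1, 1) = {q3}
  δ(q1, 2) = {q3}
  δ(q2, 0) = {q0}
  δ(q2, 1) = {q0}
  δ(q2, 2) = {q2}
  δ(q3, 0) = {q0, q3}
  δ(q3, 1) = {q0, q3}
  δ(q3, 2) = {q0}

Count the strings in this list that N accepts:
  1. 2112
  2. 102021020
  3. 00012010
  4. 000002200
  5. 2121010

5

2112: accepted
102021020: accepted
00012010: accepted
000002200: accepted
2121010: accepted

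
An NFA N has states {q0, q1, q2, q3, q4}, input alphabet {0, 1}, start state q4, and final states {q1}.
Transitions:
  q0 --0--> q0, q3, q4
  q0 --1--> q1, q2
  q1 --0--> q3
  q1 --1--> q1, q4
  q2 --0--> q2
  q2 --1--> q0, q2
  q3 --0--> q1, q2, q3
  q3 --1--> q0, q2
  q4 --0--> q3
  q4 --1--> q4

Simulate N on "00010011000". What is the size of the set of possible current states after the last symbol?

Start: {q4}
read 0: {q3}
read 0: {q1, q2, q3}
read 0: {q1, q2, q3}
read 1: {q0, q1, q2, q4}
read 0: {q0, q2, q3, q4}
read 0: {q0, q1, q2, q3, q4}
read 1: {q0, q1, q2, q4}
read 1: {q0, q1, q2, q4}
read 0: {q0, q2, q3, q4}
read 0: {q0, q1, q2, q3, q4}
read 0: {q0, q1, q2, q3, q4}
Final reachable set {q0, q1, q2, q3, q4} has 5 states.

5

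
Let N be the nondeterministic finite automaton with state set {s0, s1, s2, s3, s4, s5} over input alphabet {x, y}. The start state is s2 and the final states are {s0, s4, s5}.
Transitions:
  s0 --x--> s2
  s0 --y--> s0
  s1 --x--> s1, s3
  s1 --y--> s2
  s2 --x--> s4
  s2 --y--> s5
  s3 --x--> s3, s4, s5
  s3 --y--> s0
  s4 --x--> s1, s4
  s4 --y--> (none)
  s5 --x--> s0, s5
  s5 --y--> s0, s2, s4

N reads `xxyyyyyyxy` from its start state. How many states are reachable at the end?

Start: {s2}
read x: {s4}
read x: {s1, s4}
read y: {s2}
read y: {s5}
read y: {s0, s2, s4}
read y: {s0, s5}
read y: {s0, s2, s4}
read y: {s0, s5}
read x: {s0, s2, s5}
read y: {s0, s2, s4, s5}
Final reachable set {s0, s2, s4, s5} has 4 states.

4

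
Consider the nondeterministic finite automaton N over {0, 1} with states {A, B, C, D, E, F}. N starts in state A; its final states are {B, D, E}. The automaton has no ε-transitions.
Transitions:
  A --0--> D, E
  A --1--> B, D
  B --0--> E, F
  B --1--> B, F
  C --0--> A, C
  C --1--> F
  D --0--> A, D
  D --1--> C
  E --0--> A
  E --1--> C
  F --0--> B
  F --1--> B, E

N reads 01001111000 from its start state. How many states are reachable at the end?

Start: {A}
read 0: {D, E}
read 1: {C}
read 0: {A, C}
read 0: {A, C, D, E}
read 1: {B, C, D, F}
read 1: {B, C, E, F}
read 1: {B, C, E, F}
read 1: {B, C, E, F}
read 0: {A, B, C, E, F}
read 0: {A, B, C, D, E, F}
read 0: {A, B, C, D, E, F}
Final reachable set {A, B, C, D, E, F} has 6 states.

6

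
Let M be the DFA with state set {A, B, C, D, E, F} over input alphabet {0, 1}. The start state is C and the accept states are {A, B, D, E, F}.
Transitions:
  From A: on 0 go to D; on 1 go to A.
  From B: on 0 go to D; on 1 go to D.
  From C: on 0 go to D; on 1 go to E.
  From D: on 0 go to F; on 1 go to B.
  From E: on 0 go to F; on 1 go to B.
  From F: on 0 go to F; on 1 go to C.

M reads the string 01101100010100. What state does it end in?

F

C --0--> D
D --1--> B
B --1--> D
D --0--> F
F --1--> C
C --1--> E
E --0--> F
F --0--> F
F --0--> F
F --1--> C
C --0--> D
D --1--> B
B --0--> D
D --0--> F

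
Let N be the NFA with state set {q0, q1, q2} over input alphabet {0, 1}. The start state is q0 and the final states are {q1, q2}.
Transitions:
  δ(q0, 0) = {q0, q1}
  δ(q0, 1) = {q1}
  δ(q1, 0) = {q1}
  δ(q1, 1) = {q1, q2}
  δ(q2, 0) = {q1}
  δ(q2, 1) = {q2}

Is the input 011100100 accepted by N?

accepted

Start: {q0}
read 0: {q0, q1}
read 1: {q1, q2}
read 1: {q1, q2}
read 1: {q1, q2}
read 0: {q1}
read 0: {q1}
read 1: {q1, q2}
read 0: {q1}
read 0: {q1}
Reachable ∩ accepting = {q1} — nonempty.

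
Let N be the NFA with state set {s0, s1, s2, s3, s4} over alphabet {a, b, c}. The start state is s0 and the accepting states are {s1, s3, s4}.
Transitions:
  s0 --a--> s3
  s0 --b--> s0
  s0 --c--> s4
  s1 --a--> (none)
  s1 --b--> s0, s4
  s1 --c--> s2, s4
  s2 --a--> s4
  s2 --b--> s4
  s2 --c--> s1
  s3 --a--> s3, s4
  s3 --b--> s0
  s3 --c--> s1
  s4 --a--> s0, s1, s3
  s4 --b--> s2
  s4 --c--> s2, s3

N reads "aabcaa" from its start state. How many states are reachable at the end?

2

Start: {s0}
read a: {s3}
read a: {s3, s4}
read b: {s0, s2}
read c: {s1, s4}
read a: {s0, s1, s3}
read a: {s3, s4}
Final reachable set {s3, s4} has 2 states.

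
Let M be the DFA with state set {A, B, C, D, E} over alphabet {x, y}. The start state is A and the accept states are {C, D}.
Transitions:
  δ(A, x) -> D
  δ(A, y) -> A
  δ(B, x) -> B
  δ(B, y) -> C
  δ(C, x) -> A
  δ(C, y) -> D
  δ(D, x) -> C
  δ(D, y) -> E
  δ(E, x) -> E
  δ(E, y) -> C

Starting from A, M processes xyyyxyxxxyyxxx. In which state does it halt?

A --x--> D
D --y--> E
E --y--> C
C --y--> D
D --x--> C
C --y--> D
D --x--> C
C --x--> A
A --x--> D
D --y--> E
E --y--> C
C --x--> A
A --x--> D
D --x--> C

C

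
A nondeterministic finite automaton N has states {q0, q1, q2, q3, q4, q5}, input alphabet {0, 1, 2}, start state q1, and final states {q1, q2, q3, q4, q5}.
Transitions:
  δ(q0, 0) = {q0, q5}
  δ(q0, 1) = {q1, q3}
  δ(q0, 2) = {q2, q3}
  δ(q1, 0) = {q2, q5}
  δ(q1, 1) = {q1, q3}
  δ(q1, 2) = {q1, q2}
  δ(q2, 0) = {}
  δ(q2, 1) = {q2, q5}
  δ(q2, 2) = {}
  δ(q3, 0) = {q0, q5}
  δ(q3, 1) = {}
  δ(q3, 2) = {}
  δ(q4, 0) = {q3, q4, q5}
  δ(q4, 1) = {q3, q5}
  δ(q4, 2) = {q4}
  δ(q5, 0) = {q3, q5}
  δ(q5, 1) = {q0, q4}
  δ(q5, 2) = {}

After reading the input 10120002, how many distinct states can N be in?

Start: {q1}
read 1: {q1, q3}
read 0: {q0, q2, q5}
read 1: {q0, q1, q2, q3, q4, q5}
read 2: {q1, q2, q3, q4}
read 0: {q0, q2, q3, q4, q5}
read 0: {q0, q3, q4, q5}
read 0: {q0, q3, q4, q5}
read 2: {q2, q3, q4}
Final reachable set {q2, q3, q4} has 3 states.

3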